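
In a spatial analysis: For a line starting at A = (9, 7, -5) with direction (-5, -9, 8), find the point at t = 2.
P(2) = (9 + (-5)(2), 7 + (-9)(2), -5 + 8(2)) = (-1, -11, 11)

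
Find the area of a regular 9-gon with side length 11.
For a regular 9-gon with side length s = 11:
Apothem a = s / (2*tan(pi/9)) = 11 / (2*tan(pi/9)) ≈ 15.1111
Perimeter P = 9 * 11 = 99
Area = (1/2) * P * a = (1/2) * 99 * 15.1111 = 748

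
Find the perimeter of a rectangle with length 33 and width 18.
Perimeter = 2 * (length + width)
Perimeter = 2 * (33 + 18)
Perimeter = 2 * 51
Perimeter = 102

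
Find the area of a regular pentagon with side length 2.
For a regular 5-gon with side length s = 2:
Apothem a = s / (2*tan(pi/5)) = 2 / (2*tan(pi/5)) ≈ 1.3764
Perimeter P = 5 * 2 = 10
Area = (1/2) * P * a = (1/2) * 10 * 1.3764 = 6.88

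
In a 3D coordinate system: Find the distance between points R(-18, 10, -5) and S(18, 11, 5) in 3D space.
d = √[(36)² + (1)² + (10)²] = √1397 = 37.38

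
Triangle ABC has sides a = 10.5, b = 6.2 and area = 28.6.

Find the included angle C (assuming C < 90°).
Area = ½ab·sin(C)  →  sin(C) = 2·Area/(ab)
sin(C) = 2·28.6/(10.5·6.2) = 0.878648
C = arcsin(0.878648) = 61.48°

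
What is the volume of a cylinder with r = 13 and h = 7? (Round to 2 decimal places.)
Volume = pi * r² * h
Volume = pi * 13² * 7
Volume = pi * 169 * 7
Volume = pi * 1183
Volume = 3716.50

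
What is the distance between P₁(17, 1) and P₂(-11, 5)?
Using the distance formula: d = sqrt((x₂-x₁)² + (y₂-y₁)²)
dx = (-11) - 17 = -28
dy = 5 - 1 = 4
d = sqrt((-28)² + 4²) = sqrt(784 + 16) = sqrt(800) = 28.28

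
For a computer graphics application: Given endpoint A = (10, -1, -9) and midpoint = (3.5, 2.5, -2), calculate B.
B = (2×3.5 - 10, 2×2.5 - (-1), 2×(-2) - (-9)) = (-3, 6, 5)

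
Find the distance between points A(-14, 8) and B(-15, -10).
Using the distance formula: d = sqrt((x₂-x₁)² + (y₂-y₁)²)
dx = (-15) - (-14) = -1
dy = (-10) - 8 = -18
d = sqrt((-1)² + (-18)²) = sqrt(1 + 324) = sqrt(325) = 18.03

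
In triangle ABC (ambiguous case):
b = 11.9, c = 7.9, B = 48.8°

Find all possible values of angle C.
sin(C)/c = sin(B)/b  →  sin(C) = c·sin(B)/b = 7.9·sin(48.8°)/11.9 = 0.499502
C₁ = arcsin(0.499502) = 29.97°,  C₂ = 180° - C₁ = 150.03°
Check C₂: A = 180° - 48.8° - 150.03° = -18.83° ≤ 0, rejected
C = 29.97° (one solution)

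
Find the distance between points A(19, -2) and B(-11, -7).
Using the distance formula: d = sqrt((x₂-x₁)² + (y₂-y₁)²)
dx = (-11) - 19 = -30
dy = (-7) - (-2) = -5
d = sqrt((-30)² + (-5)²) = sqrt(900 + 25) = sqrt(925) = 30.41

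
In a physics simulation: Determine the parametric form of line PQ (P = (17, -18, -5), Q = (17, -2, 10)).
Direction vector d = Q - P = (0, 16, 15)
x = 17, y = -18 + 16t, z = -5 + 15t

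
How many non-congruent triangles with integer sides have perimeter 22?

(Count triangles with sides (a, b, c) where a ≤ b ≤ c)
With a ≤ b ≤ c and a + b + c = 22, the triangle inequality a + b > c gives c < 22/2, so c ≤ 10.
Iterate a from 1 to ⌊p/3⌋ = 7; for each a, b ranges from a to ⌊(p−a)/2⌋ with c = p − a − b, keeping only c ≥ b.
Triples: (2, 10, 10), (3, 9, 10), (4, 8, 10), …
Count = 10 triangles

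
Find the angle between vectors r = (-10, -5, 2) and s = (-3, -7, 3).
r·s = 71, |r|² = 129, |s|² = 67
cos θ = 71/√8643 ≈ 0.7637
θ ≈ 40.21°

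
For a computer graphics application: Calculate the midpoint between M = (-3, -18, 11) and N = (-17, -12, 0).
Midpoint = ((-3-17)/2, (-18-12)/2, (11+0)/2) = (-10, -15, 5.5)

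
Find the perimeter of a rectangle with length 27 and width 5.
Perimeter = 2 * (length + width)
Perimeter = 2 * (27 + 5)
Perimeter = 2 * 32
Perimeter = 64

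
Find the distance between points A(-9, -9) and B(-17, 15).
Using the distance formula: d = sqrt((x₂-x₁)² + (y₂-y₁)²)
dx = (-17) - (-9) = -8
dy = 15 - (-9) = 24
d = sqrt((-8)² + 24²) = sqrt(64 + 576) = sqrt(640) = 25.30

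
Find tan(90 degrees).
tan(90 degrees) = undefined
Decimal approximation: undefined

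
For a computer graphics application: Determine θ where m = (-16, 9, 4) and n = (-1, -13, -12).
m·n = -149, |m|² = 353, |n|² = 314
cos θ = -149/√110842 ≈ -0.4475
θ ≈ 116.6°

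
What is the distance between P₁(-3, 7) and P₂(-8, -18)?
Using the distance formula: d = sqrt((x₂-x₁)² + (y₂-y₁)²)
dx = (-8) - (-3) = -5
dy = (-18) - 7 = -25
d = sqrt((-5)² + (-25)²) = sqrt(25 + 625) = sqrt(650) = 25.50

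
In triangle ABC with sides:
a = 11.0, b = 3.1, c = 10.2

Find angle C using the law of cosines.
cos(C) = (a² + b² - c²)/(2ab)
cos(C) = (11.0² + 3.1² - 10.2²)/(2·11.0·3.1) = 26.57/68.2 = 0.389589
C = arccos(0.389589) = 67.07°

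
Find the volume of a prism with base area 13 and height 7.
Volume = base area * height
Volume = 13 * 7
Volume = 91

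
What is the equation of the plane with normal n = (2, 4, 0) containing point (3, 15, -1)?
d = n·P = (2)(3) + (4)(15) + (0)(-1) = 66
Plane: 2x + 4y = 66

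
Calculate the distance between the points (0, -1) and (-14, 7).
Using the distance formula: d = sqrt((x₂-x₁)² + (y₂-y₁)²)
dx = (-14) - 0 = -14
dy = 7 - (-1) = 8
d = sqrt((-14)² + 8²) = sqrt(196 + 64) = sqrt(260) = 16.12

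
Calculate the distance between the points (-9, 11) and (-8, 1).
Using the distance formula: d = sqrt((x₂-x₁)² + (y₂-y₁)²)
dx = (-8) - (-9) = 1
dy = 1 - 11 = -10
d = sqrt(1² + (-10)²) = sqrt(1 + 100) = sqrt(101) = 10.05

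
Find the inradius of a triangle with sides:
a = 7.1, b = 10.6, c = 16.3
s = (a+b+c)/2 = (7.1+10.6+16.3)/2 = 17
Area = √(s(s-a)(s-b)(s-c)) = √(17·9.9·6.4·0.7) = 27.4588
r = Area/s = 27.4588/17 = 1.615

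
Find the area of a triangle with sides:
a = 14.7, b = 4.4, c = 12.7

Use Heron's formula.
s = (a+b+c)/2 = (14.7+4.4+12.7)/2 = 15.9
A = √(s(s-a)(s-b)(s-c)) = √(15.9·1.2·11.5·3.2)
A = √702.144 = 26.5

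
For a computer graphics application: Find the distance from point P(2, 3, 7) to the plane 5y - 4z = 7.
d = |0(2) + 5(3) + (-4)(7) - (7)| / √(0² + 5² + (-4)²) = 20/√41 = 3.123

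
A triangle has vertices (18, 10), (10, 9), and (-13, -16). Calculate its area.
Using the coordinate formula: Area = (1/2)|x₁(y₂-y₃) + x₂(y₃-y₁) + x₃(y₁-y₂)|
Area = (1/2)|18(9-(-16)) + 10((-16)-10) + (-13)(10-9)|
Area = (1/2)|18*25 + 10*(-26) + (-13)*1|
Area = (1/2)|450 + (-260) + (-13)|
Area = (1/2)*177 = 88.50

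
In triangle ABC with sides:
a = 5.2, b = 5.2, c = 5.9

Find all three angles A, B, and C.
By the law of cosines:
cos(A) = (b² + c² - a²)/(2bc) = 0.567308  →  A = 55.44°
cos(B) = (a² + c² - b²)/(2ac) = 0.567308  →  B = 55.44°
cos(C) = (a² + b² - c²)/(2ab) = 0.356324  →  C = 69.13°
Check: A + B + C = 180.0° ✓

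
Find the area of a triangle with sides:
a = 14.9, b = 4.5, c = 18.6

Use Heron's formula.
s = (a+b+c)/2 = (14.9+4.5+18.6)/2 = 19
A = √(s(s-a)(s-b)(s-c)) = √(19·4.1·14.5·0.4)
A = √451.82 = 21.26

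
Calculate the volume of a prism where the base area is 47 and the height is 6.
Volume = base area * height
Volume = 47 * 6
Volume = 282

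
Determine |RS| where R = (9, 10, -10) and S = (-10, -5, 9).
d = √[(-19)² + (-15)² + (19)²] = √947 = 30.77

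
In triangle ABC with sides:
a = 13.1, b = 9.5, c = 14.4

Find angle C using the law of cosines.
cos(C) = (a² + b² - c²)/(2ab)
cos(C) = (13.1² + 9.5² - 14.4²)/(2·13.1·9.5) = 54.5/248.9 = 0.218963
C = arccos(0.218963) = 77.35°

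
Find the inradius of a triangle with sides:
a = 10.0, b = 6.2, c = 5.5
s = (a+b+c)/2 = (10.0+6.2+5.5)/2 = 10.85
Area = √(s(s-a)(s-b)(s-c)) = √(10.85·0.85·4.65·5.35) = 15.147
r = Area/s = 15.147/10.85 = 1.396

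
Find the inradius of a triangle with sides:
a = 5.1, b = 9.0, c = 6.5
s = (a+b+c)/2 = (5.1+9.0+6.5)/2 = 10.3
Area = √(s(s-a)(s-b)(s-c)) = √(10.3·5.2·1.3·3.8) = 16.2661
r = Area/s = 16.2661/10.3 = 1.579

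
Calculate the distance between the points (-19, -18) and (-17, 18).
Using the distance formula: d = sqrt((x₂-x₁)² + (y₂-y₁)²)
dx = (-17) - (-19) = 2
dy = 18 - (-18) = 36
d = sqrt(2² + 36²) = sqrt(4 + 1296) = sqrt(1300) = 36.06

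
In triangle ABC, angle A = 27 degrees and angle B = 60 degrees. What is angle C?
Sum of angles in a triangle = 180 degrees
Third angle = 180 - 27 - 60
Third angle = 93 degrees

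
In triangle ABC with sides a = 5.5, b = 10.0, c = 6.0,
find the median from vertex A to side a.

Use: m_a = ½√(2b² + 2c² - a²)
m_a = ½√(2·10.0² + 2·6.0² - 5.5²)
m_a = ½√(200 + 72 - 30.25) = ½√241.75 = 7.774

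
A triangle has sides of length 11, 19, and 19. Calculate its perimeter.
Perimeter = sum of all sides
Perimeter = 11 + 19 + 19
Perimeter = 49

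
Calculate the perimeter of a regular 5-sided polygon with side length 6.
Perimeter = number of sides * side length
Perimeter = 5 * 6
Perimeter = 30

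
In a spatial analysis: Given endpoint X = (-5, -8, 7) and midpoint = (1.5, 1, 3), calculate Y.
Y = (2×1.5 - (-5), 2×1 - (-8), 2×3 - 7) = (8, 10, -1)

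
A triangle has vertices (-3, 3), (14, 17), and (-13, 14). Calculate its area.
Using the coordinate formula: Area = (1/2)|x₁(y₂-y₃) + x₂(y₃-y₁) + x₃(y₁-y₂)|
Area = (1/2)|(-3)(17-14) + 14(14-3) + (-13)(3-17)|
Area = (1/2)|(-3)*3 + 14*11 + (-13)*(-14)|
Area = (1/2)|(-9) + 154 + 182|
Area = (1/2)*327 = 163.50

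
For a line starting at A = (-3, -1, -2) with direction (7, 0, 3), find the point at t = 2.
P(2) = (-3 + 7(2), -1 + 0(2), -2 + 3(2)) = (11, -1, 4)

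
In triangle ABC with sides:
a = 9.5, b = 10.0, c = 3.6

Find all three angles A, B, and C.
By the law of cosines:
cos(A) = (b² + c² - a²)/(2bc) = 0.315417  →  A = 71.61°
cos(B) = (a² + c² - b²)/(2ac) = 0.046930  →  B = 87.31°
cos(C) = (a² + b² - c²)/(2ab) = 0.933105  →  C = 21.08°
Check: A + B + C = 180.0° ✓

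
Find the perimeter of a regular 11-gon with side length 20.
Perimeter = number of sides * side length
Perimeter = 11 * 20
Perimeter = 220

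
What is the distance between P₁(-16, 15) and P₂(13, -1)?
Using the distance formula: d = sqrt((x₂-x₁)² + (y₂-y₁)²)
dx = 13 - (-16) = 29
dy = (-1) - 15 = -16
d = sqrt(29² + (-16)²) = sqrt(841 + 256) = sqrt(1097) = 33.12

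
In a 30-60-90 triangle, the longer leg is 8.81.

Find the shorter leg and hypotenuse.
In a 30-60-90 triangle, sides are in ratio 1 : √3 : 2.
Long leg = short leg·√3  →  short leg = 8.81/√3 = 5.086
Hypotenuse = 2·(short leg) = 2·8.81/√3 = 10.17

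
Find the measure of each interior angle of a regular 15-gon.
Interior angle of a regular n-gon = (n-2)*180/n
Interior angle = (15-2)*180/15
Interior angle = 13*180/15
Interior angle = 2340/15
Interior angle = 156 degrees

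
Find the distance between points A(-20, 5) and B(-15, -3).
Using the distance formula: d = sqrt((x₂-x₁)² + (y₂-y₁)²)
dx = (-15) - (-20) = 5
dy = (-3) - 5 = -8
d = sqrt(5² + (-8)²) = sqrt(25 + 64) = sqrt(89) = 9.43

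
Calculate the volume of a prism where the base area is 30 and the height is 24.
Volume = base area * height
Volume = 30 * 24
Volume = 720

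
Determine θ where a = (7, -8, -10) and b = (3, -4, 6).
a·b = -7, |a|² = 213, |b|² = 61
cos θ = -7/√12993 ≈ -0.06141
θ ≈ 93.52°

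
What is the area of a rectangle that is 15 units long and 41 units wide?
Area = length * width
Area = 15 * 41
Area = 615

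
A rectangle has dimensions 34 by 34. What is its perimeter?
Perimeter = 2 * (length + width)
Perimeter = 2 * (34 + 34)
Perimeter = 2 * 68
Perimeter = 136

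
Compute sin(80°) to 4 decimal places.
sin(80 degrees) = 0.9848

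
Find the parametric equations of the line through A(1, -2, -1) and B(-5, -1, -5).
Direction vector d = B - A = (-6, 1, -4)
x = 1 - 6t, y = -2 + t, z = -1 - 4t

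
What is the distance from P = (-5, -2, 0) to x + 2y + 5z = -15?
d = |1(-5) + 2(-2) + 5(0) - (-15)| / √(1² + 2² + 5²) = 6/√30 = 1.095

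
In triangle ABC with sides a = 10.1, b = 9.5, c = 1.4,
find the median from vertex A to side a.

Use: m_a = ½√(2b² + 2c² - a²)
m_a = ½√(2·9.5² + 2·1.4² - 10.1²)
m_a = ½√(180.5 + 3.92 - 102.01) = ½√82.41 = 4.539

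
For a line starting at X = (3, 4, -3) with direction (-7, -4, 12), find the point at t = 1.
P(1) = (3 + (-7)(1), 4 + (-4)(1), -3 + 12(1)) = (-4, 0, 9)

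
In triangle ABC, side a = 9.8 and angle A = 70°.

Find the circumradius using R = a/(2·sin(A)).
R = a/(2·sin(A)) = 9.8/(2·sin(70°))
R = 9.8/(2·0.939693) = 9.8/1.879385 = 5.214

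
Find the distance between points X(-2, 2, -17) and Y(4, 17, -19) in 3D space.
d = √[(6)² + (15)² + (-2)²] = √265 = 16.28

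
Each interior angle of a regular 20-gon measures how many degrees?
Interior angle of a regular n-gon = (n-2)*180/n
Interior angle = (20-2)*180/20
Interior angle = 18*180/20
Interior angle = 3240/20
Interior angle = 162 degrees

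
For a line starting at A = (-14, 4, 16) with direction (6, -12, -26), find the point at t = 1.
P(1) = (-14 + 6(1), 4 + (-12)(1), 16 + (-26)(1)) = (-8, -8, -10)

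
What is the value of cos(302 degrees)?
cos(302 degrees) = 0.5299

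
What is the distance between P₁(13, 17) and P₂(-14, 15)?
Using the distance formula: d = sqrt((x₂-x₁)² + (y₂-y₁)²)
dx = (-14) - 13 = -27
dy = 15 - 17 = -2
d = sqrt((-27)² + (-2)²) = sqrt(729 + 4) = sqrt(733) = 27.07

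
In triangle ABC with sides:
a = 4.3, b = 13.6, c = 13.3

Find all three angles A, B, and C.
By the law of cosines:
cos(A) = (b² + c² - a²)/(2bc) = 0.949138  →  A = 18.35°
cos(B) = (a² + c² - b²)/(2ac) = 0.091100  →  B = 84.77°
cos(C) = (a² + b² - c²)/(2ab) = 0.227086  →  C = 76.87°
Check: A + B + C = 180.0° ✓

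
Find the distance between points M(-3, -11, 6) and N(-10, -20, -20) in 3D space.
d = √[(-7)² + (-9)² + (-26)²] = √806 = 28.39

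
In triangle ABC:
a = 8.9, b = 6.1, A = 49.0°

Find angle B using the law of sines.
sin(B)/b = sin(A)/a
sin(B) = b·sin(A)/a = 6.1·sin(49.0°)/8.9 = 0.517273
B = arcsin(0.517273) = 31.15°  (b ≤ a, so B ≤ A and the acute solution is unique)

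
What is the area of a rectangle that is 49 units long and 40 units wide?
Area = length * width
Area = 49 * 40
Area = 1960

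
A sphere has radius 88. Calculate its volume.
Volume = (4/3) * pi * r³
Volume = (4/3) * pi * 88³
Volume = (4/3) * pi * 681472
Volume = 2854543.24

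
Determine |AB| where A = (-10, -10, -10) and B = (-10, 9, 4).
d = √[(0)² + (19)² + (14)²] = √557 = 23.6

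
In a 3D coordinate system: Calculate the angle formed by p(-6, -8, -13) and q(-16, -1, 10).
p·q = -26, |p|² = 269, |q|² = 357
cos θ = -26/√96033 ≈ -0.0839
θ ≈ 94.81°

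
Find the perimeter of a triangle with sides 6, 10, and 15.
Perimeter = sum of all sides
Perimeter = 6 + 10 + 15
Perimeter = 31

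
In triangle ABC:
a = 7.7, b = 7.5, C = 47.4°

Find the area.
Using A = ½ab·sin(C):
A = ½·7.7·7.5·sin(47.4°) = ½·57.75·0.736097 = 21.25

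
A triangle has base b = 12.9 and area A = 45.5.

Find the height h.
A = ½bh  →  h = 2A/b
h = 2·45.5/12.9 = 7.054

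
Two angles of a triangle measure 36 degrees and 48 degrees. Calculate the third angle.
Sum of angles in a triangle = 180 degrees
Third angle = 180 - 36 - 48
Third angle = 96 degrees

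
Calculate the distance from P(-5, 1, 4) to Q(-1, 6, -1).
d = √[(4)² + (5)² + (-5)²] = √66 = 8.124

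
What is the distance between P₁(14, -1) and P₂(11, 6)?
Using the distance formula: d = sqrt((x₂-x₁)² + (y₂-y₁)²)
dx = 11 - 14 = -3
dy = 6 - (-1) = 7
d = sqrt((-3)² + 7²) = sqrt(9 + 49) = sqrt(58) = 7.62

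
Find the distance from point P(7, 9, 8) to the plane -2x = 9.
d = |(-2)(7) + 0(9) + 0(8) - (9)| / √((-2)² + 0² + 0²) = 23/√4 = 11.5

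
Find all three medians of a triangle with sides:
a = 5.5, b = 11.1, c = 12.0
Using m_x = ½√(2y² + 2z² - x²):
m_a = ½√(2·11.1² + 2·12.0² - 5.5²) = ½√504.17 = 11.23
m_b = ½√(2·5.5² + 2·12.0² - 11.1²) = ½√225.29 = 7.505
m_c = ½√(2·5.5² + 2·11.1² - 12.0²) = ½√162.92 = 6.382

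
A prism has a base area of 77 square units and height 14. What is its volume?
Volume = base area * height
Volume = 77 * 14
Volume = 1078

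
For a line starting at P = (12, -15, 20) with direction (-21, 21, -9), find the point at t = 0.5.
P(0.5) = (12 + (-21)(0.5), -15 + 21(0.5), 20 + (-9)(0.5)) = (1.5, -4.5, 15.5)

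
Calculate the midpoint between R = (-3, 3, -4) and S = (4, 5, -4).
Midpoint = ((-3+4)/2, (3+5)/2, (-4-4)/2) = (0.5, 4, -4)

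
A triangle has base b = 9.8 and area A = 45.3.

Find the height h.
A = ½bh  →  h = 2A/b
h = 2·45.3/9.8 = 9.245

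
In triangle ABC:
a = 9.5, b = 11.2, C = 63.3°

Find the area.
Using A = ½ab·sin(C):
A = ½·9.5·11.2·sin(63.3°) = ½·106.4·0.893371 = 47.53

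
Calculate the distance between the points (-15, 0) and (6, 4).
Using the distance formula: d = sqrt((x₂-x₁)² + (y₂-y₁)²)
dx = 6 - (-15) = 21
dy = 4 - 0 = 4
d = sqrt(21² + 4²) = sqrt(441 + 16) = sqrt(457) = 21.38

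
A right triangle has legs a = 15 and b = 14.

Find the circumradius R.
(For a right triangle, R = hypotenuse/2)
Hypotenuse c = √(15² + 14²) = √421 = 20.5183
R = c/2 = 10.26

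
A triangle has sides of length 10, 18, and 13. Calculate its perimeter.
Perimeter = sum of all sides
Perimeter = 10 + 18 + 13
Perimeter = 41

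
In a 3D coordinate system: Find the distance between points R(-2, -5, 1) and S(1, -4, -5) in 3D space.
d = √[(3)² + (1)² + (-6)²] = √46 = 6.782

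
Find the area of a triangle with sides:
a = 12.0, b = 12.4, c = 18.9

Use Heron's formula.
s = (a+b+c)/2 = (12.0+12.4+18.9)/2 = 21.65
A = √(s(s-a)(s-b)(s-c)) = √(21.65·9.65·9.25·2.75)
A = √5314.47 = 72.9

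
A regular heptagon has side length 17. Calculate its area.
For a regular 7-gon with side length s = 17:
Apothem a = s / (2*tan(pi/7)) = 17 / (2*tan(pi/7)) ≈ 17.6504
Perimeter P = 7 * 17 = 119
Area = (1/2) * P * a = (1/2) * 119 * 17.6504 = 1050.20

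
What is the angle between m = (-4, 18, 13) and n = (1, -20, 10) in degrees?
m·n = -234, |m|² = 509, |n|² = 501
cos θ = -234/√255009 ≈ -0.4634
θ ≈ 117.6°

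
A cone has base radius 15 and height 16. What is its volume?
Volume = (1/3) * pi * r² * h
Volume = (1/3) * pi * 15² * 16
Volume = (1/3) * pi * 225 * 16
Volume = (1/3) * pi * 3600
Volume = 3769.91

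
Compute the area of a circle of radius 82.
Area = pi * r²
Area = pi * 82²
Area = pi * 6724
Area = 21124.07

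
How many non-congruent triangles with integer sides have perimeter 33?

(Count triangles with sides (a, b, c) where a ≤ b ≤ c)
With a ≤ b ≤ c and a + b + c = 33, the triangle inequality a + b > c gives c < 33/2, so c ≤ 16.
Iterate a from 1 to ⌊p/3⌋ = 11; for each a, b ranges from a to ⌊(p−a)/2⌋ with c = p − a − b, keeping only c ≥ b.
Triples: (1, 16, 16), (2, 15, 16), (3, 14, 16), …
Count = 27 triangles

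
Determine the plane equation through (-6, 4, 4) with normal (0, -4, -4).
d = n·P = (0)(-6) + (-4)(4) + (-4)(4) = -32
Plane: -4y - 4z = -32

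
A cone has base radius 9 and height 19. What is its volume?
Volume = (1/3) * pi * r² * h
Volume = (1/3) * pi * 9² * 19
Volume = (1/3) * pi * 81 * 19
Volume = (1/3) * pi * 1539
Volume = 1611.64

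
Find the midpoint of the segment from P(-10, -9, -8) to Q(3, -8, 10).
Midpoint = ((-10+3)/2, (-9-8)/2, (-8+10)/2) = (-3.5, -8.5, 1)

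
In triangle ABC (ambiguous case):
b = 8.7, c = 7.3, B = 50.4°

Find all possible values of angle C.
sin(C)/c = sin(B)/b  →  sin(C) = c·sin(B)/b = 7.3·sin(50.4°)/8.7 = 0.646523
C₁ = arcsin(0.646523) = 40.28°,  C₂ = 180° - C₁ = 139.72°
Check C₂: A = 180° - 50.4° - 139.72° = -10.12° ≤ 0, rejected
C = 40.28° (one solution)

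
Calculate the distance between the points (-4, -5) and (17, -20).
Using the distance formula: d = sqrt((x₂-x₁)² + (y₂-y₁)²)
dx = 17 - (-4) = 21
dy = (-20) - (-5) = -15
d = sqrt(21² + (-15)²) = sqrt(441 + 225) = sqrt(666) = 25.81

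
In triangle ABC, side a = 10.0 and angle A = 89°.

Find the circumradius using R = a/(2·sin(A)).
R = a/(2·sin(A)) = 10.0/(2·sin(89°))
R = 10.0/(2·0.999848) = 10.0/1.999695 = 5.001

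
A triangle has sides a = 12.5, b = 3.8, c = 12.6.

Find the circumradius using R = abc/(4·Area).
s = (a+b+c)/2 = 14.45
Area = √(s(s-a)(s-b)(s-c)) = √(14.45·1.95·10.65·1.85) = 23.562
R = abc/(4·Area) = (12.5·3.8·12.6)/(4·23.562) = 598.5/94.248 = 6.35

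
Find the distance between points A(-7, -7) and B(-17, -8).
Using the distance formula: d = sqrt((x₂-x₁)² + (y₂-y₁)²)
dx = (-17) - (-7) = -10
dy = (-8) - (-7) = -1
d = sqrt((-10)² + (-1)²) = sqrt(100 + 1) = sqrt(101) = 10.05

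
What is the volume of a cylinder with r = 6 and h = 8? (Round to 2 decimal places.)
Volume = pi * r² * h
Volume = pi * 6² * 8
Volume = pi * 36 * 8
Volume = pi * 288
Volume = 904.78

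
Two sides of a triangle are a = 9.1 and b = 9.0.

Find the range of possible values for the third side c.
By the triangle inequality: |a - b| < c < a + b
|9.1 - 9.0| < c < 9.1 + 9.0
0.1 < c < 18.1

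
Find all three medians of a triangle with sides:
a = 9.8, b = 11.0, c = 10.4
Using m_x = ½√(2y² + 2z² - x²):
m_a = ½√(2·11.0² + 2·10.4² - 9.8²) = ½√362.28 = 9.517
m_b = ½√(2·9.8² + 2·10.4² - 11.0²) = ½√287.4 = 8.476
m_c = ½√(2·9.8² + 2·11.0² - 10.4²) = ½√325.92 = 9.027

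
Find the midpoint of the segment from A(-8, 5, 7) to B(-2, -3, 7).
Midpoint = ((-8-2)/2, (5-3)/2, (7+7)/2) = (-5, 1, 7)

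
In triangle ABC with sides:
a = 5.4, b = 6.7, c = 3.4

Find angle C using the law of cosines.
cos(C) = (a² + b² - c²)/(2ab)
cos(C) = (5.4² + 6.7² - 3.4²)/(2·5.4·6.7) = 62.49/72.36 = 0.863599
C = arccos(0.863599) = 30.28°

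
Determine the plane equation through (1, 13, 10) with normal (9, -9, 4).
d = n·P = (9)(1) + (-9)(13) + (4)(10) = -68
Plane: 9x - 9y + 4z = -68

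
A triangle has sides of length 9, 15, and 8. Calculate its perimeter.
Perimeter = sum of all sides
Perimeter = 9 + 15 + 8
Perimeter = 32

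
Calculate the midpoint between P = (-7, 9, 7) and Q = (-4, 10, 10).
Midpoint = ((-7-4)/2, (9+10)/2, (7+10)/2) = (-5.5, 9.5, 8.5)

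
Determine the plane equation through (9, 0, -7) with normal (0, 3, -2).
d = n·P = (0)(9) + (3)(0) + (-2)(-7) = 14
Plane: 3y - 2z = 14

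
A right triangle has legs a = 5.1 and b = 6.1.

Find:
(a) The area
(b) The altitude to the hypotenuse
(a) Area = ½ab = ½·5.1·6.1 = 15.555
(b) Hypotenuse c = √(5.1² + 6.1²) = √63.22 = 7.9511
    Area = ½·c·h_c  →  h_c = 2·Area/c = 2·15.555/7.9511 = 3.913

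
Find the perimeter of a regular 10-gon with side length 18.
Perimeter = number of sides * side length
Perimeter = 10 * 18
Perimeter = 180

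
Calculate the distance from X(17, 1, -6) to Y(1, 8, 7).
d = √[(-16)² + (7)² + (13)²] = √474 = 21.77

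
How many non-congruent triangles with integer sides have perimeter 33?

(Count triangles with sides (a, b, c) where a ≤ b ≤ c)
With a ≤ b ≤ c and a + b + c = 33, the triangle inequality a + b > c gives c < 33/2, so c ≤ 16.
Iterate a from 1 to ⌊p/3⌋ = 11; for each a, b ranges from a to ⌊(p−a)/2⌋ with c = p − a − b, keeping only c ≥ b.
Triples: (1, 16, 16), (2, 15, 16), (3, 14, 16), …
Count = 27 triangles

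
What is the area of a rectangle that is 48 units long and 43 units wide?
Area = length * width
Area = 48 * 43
Area = 2064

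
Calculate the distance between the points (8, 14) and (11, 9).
Using the distance formula: d = sqrt((x₂-x₁)² + (y₂-y₁)²)
dx = 11 - 8 = 3
dy = 9 - 14 = -5
d = sqrt(3² + (-5)²) = sqrt(9 + 25) = sqrt(34) = 5.83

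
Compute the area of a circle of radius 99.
Area = pi * r²
Area = pi * 99²
Area = pi * 9801
Area = 30790.75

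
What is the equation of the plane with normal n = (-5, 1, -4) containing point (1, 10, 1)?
d = n·P = (-5)(1) + (1)(10) + (-4)(1) = 1
Plane: -5x + y - 4z = 1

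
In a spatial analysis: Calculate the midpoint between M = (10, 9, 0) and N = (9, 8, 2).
Midpoint = ((10+9)/2, (9+8)/2, (0+2)/2) = (9.5, 8.5, 1)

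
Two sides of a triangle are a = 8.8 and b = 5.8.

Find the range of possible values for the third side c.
By the triangle inequality: |a - b| < c < a + b
|8.8 - 5.8| < c < 8.8 + 5.8
3 < c < 14.6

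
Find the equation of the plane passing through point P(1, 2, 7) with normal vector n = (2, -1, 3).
d = n·P = (2)(1) + (-1)(2) + (3)(7) = 21
Plane: 2x - y + 3z = 21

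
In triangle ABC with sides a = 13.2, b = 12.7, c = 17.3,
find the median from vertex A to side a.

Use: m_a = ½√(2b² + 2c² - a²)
m_a = ½√(2·12.7² + 2·17.3² - 13.2²)
m_a = ½√(322.58 + 598.58 - 174.24) = ½√746.92 = 13.66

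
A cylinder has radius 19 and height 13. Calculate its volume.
Volume = pi * r² * h
Volume = pi * 19² * 13
Volume = pi * 361 * 13
Volume = pi * 4693
Volume = 14743.49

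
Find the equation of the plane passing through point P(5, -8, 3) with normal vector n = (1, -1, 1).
d = n·P = (1)(5) + (-1)(-8) + (1)(3) = 16
Plane: x - y + z = 16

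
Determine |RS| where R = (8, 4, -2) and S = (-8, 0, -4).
d = √[(-16)² + (-4)² + (-2)²] = √276 = 16.61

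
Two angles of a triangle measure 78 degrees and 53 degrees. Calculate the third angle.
Sum of angles in a triangle = 180 degrees
Third angle = 180 - 78 - 53
Third angle = 49 degrees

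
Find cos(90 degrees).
cos(90 degrees) = 0
Decimal approximation: 0.0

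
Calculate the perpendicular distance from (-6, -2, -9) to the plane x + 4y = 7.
d = |1(-6) + 4(-2) + 0(-9) - (7)| / √(1² + 4² + 0²) = 21/√17 = 5.093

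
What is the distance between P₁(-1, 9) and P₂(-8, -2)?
Using the distance formula: d = sqrt((x₂-x₁)² + (y₂-y₁)²)
dx = (-8) - (-1) = -7
dy = (-2) - 9 = -11
d = sqrt((-7)² + (-11)²) = sqrt(49 + 121) = sqrt(170) = 13.04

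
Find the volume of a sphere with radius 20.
Volume = (4/3) * pi * r³
Volume = (4/3) * pi * 20³
Volume = (4/3) * pi * 8000
Volume = 33510.32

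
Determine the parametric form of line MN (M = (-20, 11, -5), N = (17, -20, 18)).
Direction vector d = N - M = (37, -31, 23)
x = -20 + 37t, y = 11 - 31t, z = -5 + 23t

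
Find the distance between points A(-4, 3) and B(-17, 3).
Using the distance formula: d = sqrt((x₂-x₁)² + (y₂-y₁)²)
dx = (-17) - (-4) = -13
dy = 3 - 3 = 0
d = sqrt((-13)² + 0²) = sqrt(169 + 0) = sqrt(169) = 13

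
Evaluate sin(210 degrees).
sin(210 degrees) = -0.5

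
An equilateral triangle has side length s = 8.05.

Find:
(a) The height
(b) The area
(a) Height h = s·√3/2 = 8.05·√3/2 = 6.972
(b) Area = (√3/4)·s² = (√3/4)·8.05² = (√3/4)·64.8025 = 28.06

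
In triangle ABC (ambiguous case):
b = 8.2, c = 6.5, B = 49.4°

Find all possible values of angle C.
sin(C)/c = sin(B)/b  →  sin(C) = c·sin(B)/b = 6.5·sin(49.4°)/8.2 = 0.601861
C₁ = arcsin(0.601861) = 37°,  C₂ = 180° - C₁ = 143°
Check C₂: A = 180° - 49.4° - 143° = -12.4° ≤ 0, rejected
C = 37° (one solution)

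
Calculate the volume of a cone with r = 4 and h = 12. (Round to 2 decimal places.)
Volume = (1/3) * pi * r² * h
Volume = (1/3) * pi * 4² * 12
Volume = (1/3) * pi * 16 * 12
Volume = (1/3) * pi * 192
Volume = 201.06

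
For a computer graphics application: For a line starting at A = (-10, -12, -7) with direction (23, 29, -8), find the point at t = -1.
P(-1) = (-10 + 23(-1), -12 + 29(-1), -7 + (-8)(-1)) = (-33, -41, 1)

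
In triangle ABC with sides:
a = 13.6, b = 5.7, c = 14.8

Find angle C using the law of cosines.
cos(C) = (a² + b² - c²)/(2ab)
cos(C) = (13.6² + 5.7² - 14.8²)/(2·13.6·5.7) = -1.59/155.04 = -0.010255
C = arccos(-0.010255) = 90.59°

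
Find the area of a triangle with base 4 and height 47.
Area = (1/2) * base * height
Area = (1/2) * 4 * 47
Area = 94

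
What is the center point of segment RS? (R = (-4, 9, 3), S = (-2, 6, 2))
Midpoint = ((-4-2)/2, (9+6)/2, (3+2)/2) = (-3, 7.5, 2.5)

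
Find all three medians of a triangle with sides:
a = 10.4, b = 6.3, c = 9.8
Using m_x = ½√(2y² + 2z² - x²):
m_a = ½√(2·6.3² + 2·9.8² - 10.4²) = ½√163.3 = 6.389
m_b = ½√(2·10.4² + 2·9.8² - 6.3²) = ½√368.71 = 9.601
m_c = ½√(2·10.4² + 2·6.3² - 9.8²) = ½√199.66 = 7.065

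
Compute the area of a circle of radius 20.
Area = pi * r²
Area = pi * 20²
Area = pi * 400
Area = 1256.64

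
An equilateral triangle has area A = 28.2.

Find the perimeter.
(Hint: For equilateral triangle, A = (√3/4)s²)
A = (√3/4)s²  →  s² = 4A/√3 = 4·28.2/√3 = 65.1251
s = 8.07001
Perimeter = 3s = 24.21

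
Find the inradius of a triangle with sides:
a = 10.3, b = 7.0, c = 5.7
s = (a+b+c)/2 = (10.3+7.0+5.7)/2 = 11.5
Area = √(s(s-a)(s-b)(s-c)) = √(11.5·1.2·4.5·5.8) = 18.9784
r = Area/s = 18.9784/11.5 = 1.65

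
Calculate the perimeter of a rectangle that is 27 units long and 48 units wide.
Perimeter = 2 * (length + width)
Perimeter = 2 * (27 + 48)
Perimeter = 2 * 75
Perimeter = 150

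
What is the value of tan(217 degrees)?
tan(217 degrees) = 0.7536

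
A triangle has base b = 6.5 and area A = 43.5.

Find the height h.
A = ½bh  →  h = 2A/b
h = 2·43.5/6.5 = 13.38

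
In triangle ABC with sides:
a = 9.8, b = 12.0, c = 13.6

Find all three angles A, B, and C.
By the law of cosines:
cos(A) = (b² + c² - a²)/(2bc) = 0.713603  →  A = 44.47°
cos(B) = (a² + c² - b²)/(2ac) = 0.513956  →  B = 59.07°
cos(C) = (a² + b² - c²)/(2ab) = 0.234184  →  C = 76.46°
Check: A + B + C = 180.0° ✓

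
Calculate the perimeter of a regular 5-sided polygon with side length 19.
Perimeter = number of sides * side length
Perimeter = 5 * 19
Perimeter = 95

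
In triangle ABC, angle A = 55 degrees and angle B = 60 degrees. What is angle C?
Sum of angles in a triangle = 180 degrees
Third angle = 180 - 55 - 60
Third angle = 65 degrees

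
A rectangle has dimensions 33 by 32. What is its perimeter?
Perimeter = 2 * (length + width)
Perimeter = 2 * (33 + 32)
Perimeter = 2 * 65
Perimeter = 130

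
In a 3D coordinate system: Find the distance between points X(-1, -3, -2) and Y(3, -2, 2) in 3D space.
d = √[(4)² + (1)² + (4)²] = √33 = 5.745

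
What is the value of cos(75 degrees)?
cos(75 degrees) = 0.2588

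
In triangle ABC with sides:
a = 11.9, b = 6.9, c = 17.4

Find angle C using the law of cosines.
cos(C) = (a² + b² - c²)/(2ab)
cos(C) = (11.9² + 6.9² - 17.4²)/(2·11.9·6.9) = -113.54/164.22 = -0.691390
C = arccos(-0.691390) = 133.7°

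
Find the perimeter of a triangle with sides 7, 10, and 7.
Perimeter = sum of all sides
Perimeter = 7 + 10 + 7
Perimeter = 24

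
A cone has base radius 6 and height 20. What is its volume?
Volume = (1/3) * pi * r² * h
Volume = (1/3) * pi * 6² * 20
Volume = (1/3) * pi * 36 * 20
Volume = (1/3) * pi * 720
Volume = 753.98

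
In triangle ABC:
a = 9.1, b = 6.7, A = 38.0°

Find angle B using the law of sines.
sin(B)/b = sin(A)/a
sin(B) = b·sin(A)/a = 6.7·sin(38.0°)/9.1 = 0.453289
B = arcsin(0.453289) = 26.95°  (b ≤ a, so B ≤ A and the acute solution is unique)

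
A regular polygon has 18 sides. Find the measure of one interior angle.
Interior angle of a regular n-gon = (n-2)*180/n
Interior angle = (18-2)*180/18
Interior angle = 16*180/18
Interior angle = 2880/18
Interior angle = 160 degrees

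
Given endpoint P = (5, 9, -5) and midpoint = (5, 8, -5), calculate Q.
Q = (2×5 - 5, 2×8 - 9, 2×(-5) - (-5)) = (5, 7, -5)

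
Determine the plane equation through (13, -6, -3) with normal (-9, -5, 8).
d = n·P = (-9)(13) + (-5)(-6) + (8)(-3) = -111
Plane: -9x - 5y + 8z = -111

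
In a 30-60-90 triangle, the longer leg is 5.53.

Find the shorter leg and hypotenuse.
In a 30-60-90 triangle, sides are in ratio 1 : √3 : 2.
Long leg = short leg·√3  →  short leg = 5.53/√3 = 3.193
Hypotenuse = 2·(short leg) = 2·5.53/√3 = 6.385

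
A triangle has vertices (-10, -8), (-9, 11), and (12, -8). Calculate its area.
Using the coordinate formula: Area = (1/2)|x₁(y₂-y₃) + x₂(y₃-y₁) + x₃(y₁-y₂)|
Area = (1/2)|(-10)(11-(-8)) + (-9)((-8)-(-8)) + 12((-8)-11)|
Area = (1/2)|(-10)*19 + (-9)*0 + 12*(-19)|
Area = (1/2)|(-190) + 0 + (-228)|
Area = (1/2)*418 = 209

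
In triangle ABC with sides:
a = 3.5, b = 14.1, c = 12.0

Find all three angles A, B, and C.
By the law of cosines:
cos(A) = (b² + c² - a²)/(2bc) = 0.976832  →  A = 12.36°
cos(B) = (a² + c² - b²)/(2ac) = -0.506667  →  B = 120.4°
cos(C) = (a² + b² - c²)/(2ab) = 0.679433  →  C = 47.2°
Check: A + B + C = 180.0° ✓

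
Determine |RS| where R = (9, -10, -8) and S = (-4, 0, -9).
d = √[(-13)² + (10)² + (-1)²] = √270 = 16.43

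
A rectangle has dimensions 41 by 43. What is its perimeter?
Perimeter = 2 * (length + width)
Perimeter = 2 * (41 + 43)
Perimeter = 2 * 84
Perimeter = 168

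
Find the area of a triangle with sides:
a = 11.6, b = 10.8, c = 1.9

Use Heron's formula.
s = (a+b+c)/2 = (11.6+10.8+1.9)/2 = 12.15
A = √(s(s-a)(s-b)(s-c)) = √(12.15·0.55·1.35·10.25)
A = √92.4691 = 9.616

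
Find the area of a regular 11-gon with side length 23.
For a regular 11-gon with side length s = 23:
Apothem a = s / (2*tan(pi/11)) = 23 / (2*tan(pi/11)) ≈ 39.1654
Perimeter P = 11 * 23 = 253
Area = (1/2) * P * a = (1/2) * 253 * 39.1654 = 4954.42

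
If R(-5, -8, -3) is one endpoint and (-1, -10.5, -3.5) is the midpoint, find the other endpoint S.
S = (2×(-1) - (-5), 2×(-10.5) - (-8), 2×(-3.5) - (-3)) = (3, -13, -4)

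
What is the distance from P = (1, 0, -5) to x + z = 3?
d = |1(1) + 0(0) + 1(-5) - (3)| / √(1² + 0² + 1²) = 7/√2 = 4.95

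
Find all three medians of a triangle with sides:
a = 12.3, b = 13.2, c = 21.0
Using m_x = ½√(2y² + 2z² - x²):
m_a = ½√(2·13.2² + 2·21.0² - 12.3²) = ½√1079.19 = 16.43
m_b = ½√(2·12.3² + 2·21.0² - 13.2²) = ½√1010.34 = 15.89
m_c = ½√(2·12.3² + 2·13.2² - 21.0²) = ½√210.06 = 7.247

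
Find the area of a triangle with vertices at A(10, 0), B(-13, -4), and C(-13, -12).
Using the coordinate formula: Area = (1/2)|x₁(y₂-y₃) + x₂(y₃-y₁) + x₃(y₁-y₂)|
Area = (1/2)|10((-4)-(-12)) + (-13)((-12)-0) + (-13)(0-(-4))|
Area = (1/2)|10*8 + (-13)*(-12) + (-13)*4|
Area = (1/2)|80 + 156 + (-52)|
Area = (1/2)*184 = 92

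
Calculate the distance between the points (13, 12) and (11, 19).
Using the distance formula: d = sqrt((x₂-x₁)² + (y₂-y₁)²)
dx = 11 - 13 = -2
dy = 19 - 12 = 7
d = sqrt((-2)² + 7²) = sqrt(4 + 49) = sqrt(53) = 7.28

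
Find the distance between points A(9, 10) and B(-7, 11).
Using the distance formula: d = sqrt((x₂-x₁)² + (y₂-y₁)²)
dx = (-7) - 9 = -16
dy = 11 - 10 = 1
d = sqrt((-16)² + 1²) = sqrt(256 + 1) = sqrt(257) = 16.03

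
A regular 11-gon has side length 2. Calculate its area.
For a regular 11-gon with side length s = 2:
Apothem a = s / (2*tan(pi/11)) = 2 / (2*tan(pi/11)) ≈ 3.4057
Perimeter P = 11 * 2 = 22
Area = (1/2) * P * a = (1/2) * 22 * 3.4057 = 37.46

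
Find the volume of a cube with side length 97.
Volume = s³
Volume = 97³
Volume = 912673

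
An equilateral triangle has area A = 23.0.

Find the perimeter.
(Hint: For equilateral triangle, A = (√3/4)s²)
A = (√3/4)s²  →  s² = 4A/√3 = 4·23.0/√3 = 53.1162
s = 7.28809
Perimeter = 3s = 21.86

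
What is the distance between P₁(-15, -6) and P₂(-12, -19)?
Using the distance formula: d = sqrt((x₂-x₁)² + (y₂-y₁)²)
dx = (-12) - (-15) = 3
dy = (-19) - (-6) = -13
d = sqrt(3² + (-13)²) = sqrt(9 + 169) = sqrt(178) = 13.34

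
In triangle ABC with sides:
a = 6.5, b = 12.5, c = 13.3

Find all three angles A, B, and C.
By the law of cosines:
cos(A) = (b² + c² - a²)/(2bc) = 0.874857  →  A = 28.97°
cos(B) = (a² + c² - b²)/(2ac) = 0.363736  →  B = 68.67°
cos(C) = (a² + b² - c²)/(2ab) = 0.132985  →  C = 82.36°
Check: A + B + C = 180.0° ✓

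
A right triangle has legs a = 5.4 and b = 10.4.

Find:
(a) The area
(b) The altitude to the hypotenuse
(a) Area = ½ab = ½·5.4·10.4 = 28.08
(b) Hypotenuse c = √(5.4² + 10.4²) = √137.32 = 11.7184
    Area = ½·c·h_c  →  h_c = 2·Area/c = 2·28.08/11.7184 = 4.792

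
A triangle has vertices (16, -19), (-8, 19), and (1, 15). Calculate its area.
Using the coordinate formula: Area = (1/2)|x₁(y₂-y₃) + x₂(y₃-y₁) + x₃(y₁-y₂)|
Area = (1/2)|16(19-15) + (-8)(15-(-19)) + 1((-19)-19)|
Area = (1/2)|16*4 + (-8)*34 + 1*(-38)|
Area = (1/2)|64 + (-272) + (-38)|
Area = (1/2)*246 = 123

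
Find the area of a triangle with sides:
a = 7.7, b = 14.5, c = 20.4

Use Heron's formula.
s = (a+b+c)/2 = (7.7+14.5+20.4)/2 = 21.3
A = √(s(s-a)(s-b)(s-c)) = √(21.3·13.6·6.8·0.9)
A = √1772.84 = 42.11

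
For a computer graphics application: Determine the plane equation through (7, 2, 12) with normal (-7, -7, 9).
d = n·P = (-7)(7) + (-7)(2) + (9)(12) = 45
Plane: -7x - 7y + 9z = 45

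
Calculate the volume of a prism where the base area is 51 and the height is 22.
Volume = base area * height
Volume = 51 * 22
Volume = 1122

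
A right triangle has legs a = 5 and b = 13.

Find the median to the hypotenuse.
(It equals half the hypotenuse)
Hypotenuse c = √(5² + 13²) = √194 = 13.9284
Median to hypotenuse = c/2 = 6.964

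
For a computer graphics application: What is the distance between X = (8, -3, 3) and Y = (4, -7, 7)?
d = √[(-4)² + (-4)² + (4)²] = √48 = 6.928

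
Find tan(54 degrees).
tan(54 degrees) = 1.3764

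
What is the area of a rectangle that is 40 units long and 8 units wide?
Area = length * width
Area = 40 * 8
Area = 320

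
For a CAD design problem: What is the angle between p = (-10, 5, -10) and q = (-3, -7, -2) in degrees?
p·q = 15, |p|² = 225, |q|² = 62
cos θ = 15/√13950 ≈ 0.127
θ ≈ 82.7°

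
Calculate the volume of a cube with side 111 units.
Volume = s³
Volume = 111³
Volume = 1367631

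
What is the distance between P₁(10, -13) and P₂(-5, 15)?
Using the distance formula: d = sqrt((x₂-x₁)² + (y₂-y₁)²)
dx = (-5) - 10 = -15
dy = 15 - (-13) = 28
d = sqrt((-15)² + 28²) = sqrt(225 + 784) = sqrt(1009) = 31.76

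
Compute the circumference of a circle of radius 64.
Circumference = 2 * pi * r
Circumference = 2 * pi * 64
Circumference = 402.12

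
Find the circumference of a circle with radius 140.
Circumference = 2 * pi * r
Circumference = 2 * pi * 140
Circumference = 879.65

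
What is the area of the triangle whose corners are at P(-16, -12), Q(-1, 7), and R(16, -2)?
Using the coordinate formula: Area = (1/2)|x₁(y₂-y₃) + x₂(y₃-y₁) + x₃(y₁-y₂)|
Area = (1/2)|(-16)(7-(-2)) + (-1)((-2)-(-12)) + 16((-12)-7)|
Area = (1/2)|(-16)*9 + (-1)*10 + 16*(-19)|
Area = (1/2)|(-144) + (-10) + (-304)|
Area = (1/2)*458 = 229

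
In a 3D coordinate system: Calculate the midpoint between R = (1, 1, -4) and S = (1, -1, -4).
Midpoint = ((1+1)/2, (1-1)/2, (-4-4)/2) = (1, 0, -4)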